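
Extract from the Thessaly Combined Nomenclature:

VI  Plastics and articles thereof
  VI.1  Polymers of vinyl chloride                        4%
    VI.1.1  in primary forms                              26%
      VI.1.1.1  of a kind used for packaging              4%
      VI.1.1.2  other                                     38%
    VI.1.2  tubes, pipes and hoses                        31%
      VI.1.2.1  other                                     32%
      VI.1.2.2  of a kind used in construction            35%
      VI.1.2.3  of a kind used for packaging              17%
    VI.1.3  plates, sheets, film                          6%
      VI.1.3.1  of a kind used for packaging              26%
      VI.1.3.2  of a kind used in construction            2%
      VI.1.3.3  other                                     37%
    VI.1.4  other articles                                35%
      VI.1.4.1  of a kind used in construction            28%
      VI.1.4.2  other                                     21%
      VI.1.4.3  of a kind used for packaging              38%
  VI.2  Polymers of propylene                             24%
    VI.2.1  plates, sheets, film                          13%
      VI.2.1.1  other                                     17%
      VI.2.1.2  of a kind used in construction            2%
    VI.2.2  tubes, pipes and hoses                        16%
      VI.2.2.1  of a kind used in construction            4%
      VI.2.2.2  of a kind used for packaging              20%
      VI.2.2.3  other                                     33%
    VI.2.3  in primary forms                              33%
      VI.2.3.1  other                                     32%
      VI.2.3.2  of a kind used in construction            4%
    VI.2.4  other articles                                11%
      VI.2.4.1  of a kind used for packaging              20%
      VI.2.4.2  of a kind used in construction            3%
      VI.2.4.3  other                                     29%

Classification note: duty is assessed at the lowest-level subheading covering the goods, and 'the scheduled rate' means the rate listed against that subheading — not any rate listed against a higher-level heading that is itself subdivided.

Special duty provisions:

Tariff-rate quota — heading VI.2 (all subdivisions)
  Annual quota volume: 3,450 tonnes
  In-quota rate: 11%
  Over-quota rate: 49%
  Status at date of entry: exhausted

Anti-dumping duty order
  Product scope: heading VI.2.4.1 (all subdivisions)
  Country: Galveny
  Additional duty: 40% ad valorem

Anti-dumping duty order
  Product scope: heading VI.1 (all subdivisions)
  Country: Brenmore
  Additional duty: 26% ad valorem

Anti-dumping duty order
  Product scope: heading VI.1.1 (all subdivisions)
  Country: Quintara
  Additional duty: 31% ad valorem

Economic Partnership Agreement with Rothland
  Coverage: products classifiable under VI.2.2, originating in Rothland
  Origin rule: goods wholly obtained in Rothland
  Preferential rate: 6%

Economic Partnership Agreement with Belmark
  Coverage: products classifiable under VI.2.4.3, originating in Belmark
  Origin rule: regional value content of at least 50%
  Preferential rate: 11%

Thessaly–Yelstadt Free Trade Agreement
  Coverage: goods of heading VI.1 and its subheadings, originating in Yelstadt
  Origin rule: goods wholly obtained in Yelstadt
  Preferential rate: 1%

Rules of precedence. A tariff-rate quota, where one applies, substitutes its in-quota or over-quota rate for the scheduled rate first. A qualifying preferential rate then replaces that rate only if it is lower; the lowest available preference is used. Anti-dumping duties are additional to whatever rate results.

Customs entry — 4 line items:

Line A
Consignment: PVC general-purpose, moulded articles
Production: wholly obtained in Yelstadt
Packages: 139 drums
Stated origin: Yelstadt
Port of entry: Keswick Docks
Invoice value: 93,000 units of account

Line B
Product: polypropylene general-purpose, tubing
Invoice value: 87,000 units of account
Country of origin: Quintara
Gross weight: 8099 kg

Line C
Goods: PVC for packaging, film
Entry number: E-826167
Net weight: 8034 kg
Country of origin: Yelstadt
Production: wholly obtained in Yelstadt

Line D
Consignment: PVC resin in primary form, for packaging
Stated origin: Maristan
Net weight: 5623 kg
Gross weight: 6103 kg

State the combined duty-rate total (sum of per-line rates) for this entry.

Line A: PVC → VI.1; moulded articles → VI.1.4; general-purpose → VI.1.4.2. Scheduled 21%. Yelstadt agreement on VI.1: wholly obtained → 1% available; preferential 1%. → 1%.
Line B: polypropylene → VI.2; tubing → VI.2.2; general-purpose → VI.2.2.3. Scheduled 33%. quota on VI.2 exhausted → over-quota 49%. → 49%.
Line C: PVC → VI.1; film → VI.1.3; for packaging → VI.1.3.1. Scheduled 26%. Yelstadt agreement on VI.1: wholly obtained → 1% available; preferential 1%. → 1%.
Line D: PVC → VI.1; resin in primary form → VI.1.1; for packaging → VI.1.1.1. Scheduled 4%. No special measure applies. → 4%.
Sum: 1% + 49% + 1% + 4% = 55%.

55%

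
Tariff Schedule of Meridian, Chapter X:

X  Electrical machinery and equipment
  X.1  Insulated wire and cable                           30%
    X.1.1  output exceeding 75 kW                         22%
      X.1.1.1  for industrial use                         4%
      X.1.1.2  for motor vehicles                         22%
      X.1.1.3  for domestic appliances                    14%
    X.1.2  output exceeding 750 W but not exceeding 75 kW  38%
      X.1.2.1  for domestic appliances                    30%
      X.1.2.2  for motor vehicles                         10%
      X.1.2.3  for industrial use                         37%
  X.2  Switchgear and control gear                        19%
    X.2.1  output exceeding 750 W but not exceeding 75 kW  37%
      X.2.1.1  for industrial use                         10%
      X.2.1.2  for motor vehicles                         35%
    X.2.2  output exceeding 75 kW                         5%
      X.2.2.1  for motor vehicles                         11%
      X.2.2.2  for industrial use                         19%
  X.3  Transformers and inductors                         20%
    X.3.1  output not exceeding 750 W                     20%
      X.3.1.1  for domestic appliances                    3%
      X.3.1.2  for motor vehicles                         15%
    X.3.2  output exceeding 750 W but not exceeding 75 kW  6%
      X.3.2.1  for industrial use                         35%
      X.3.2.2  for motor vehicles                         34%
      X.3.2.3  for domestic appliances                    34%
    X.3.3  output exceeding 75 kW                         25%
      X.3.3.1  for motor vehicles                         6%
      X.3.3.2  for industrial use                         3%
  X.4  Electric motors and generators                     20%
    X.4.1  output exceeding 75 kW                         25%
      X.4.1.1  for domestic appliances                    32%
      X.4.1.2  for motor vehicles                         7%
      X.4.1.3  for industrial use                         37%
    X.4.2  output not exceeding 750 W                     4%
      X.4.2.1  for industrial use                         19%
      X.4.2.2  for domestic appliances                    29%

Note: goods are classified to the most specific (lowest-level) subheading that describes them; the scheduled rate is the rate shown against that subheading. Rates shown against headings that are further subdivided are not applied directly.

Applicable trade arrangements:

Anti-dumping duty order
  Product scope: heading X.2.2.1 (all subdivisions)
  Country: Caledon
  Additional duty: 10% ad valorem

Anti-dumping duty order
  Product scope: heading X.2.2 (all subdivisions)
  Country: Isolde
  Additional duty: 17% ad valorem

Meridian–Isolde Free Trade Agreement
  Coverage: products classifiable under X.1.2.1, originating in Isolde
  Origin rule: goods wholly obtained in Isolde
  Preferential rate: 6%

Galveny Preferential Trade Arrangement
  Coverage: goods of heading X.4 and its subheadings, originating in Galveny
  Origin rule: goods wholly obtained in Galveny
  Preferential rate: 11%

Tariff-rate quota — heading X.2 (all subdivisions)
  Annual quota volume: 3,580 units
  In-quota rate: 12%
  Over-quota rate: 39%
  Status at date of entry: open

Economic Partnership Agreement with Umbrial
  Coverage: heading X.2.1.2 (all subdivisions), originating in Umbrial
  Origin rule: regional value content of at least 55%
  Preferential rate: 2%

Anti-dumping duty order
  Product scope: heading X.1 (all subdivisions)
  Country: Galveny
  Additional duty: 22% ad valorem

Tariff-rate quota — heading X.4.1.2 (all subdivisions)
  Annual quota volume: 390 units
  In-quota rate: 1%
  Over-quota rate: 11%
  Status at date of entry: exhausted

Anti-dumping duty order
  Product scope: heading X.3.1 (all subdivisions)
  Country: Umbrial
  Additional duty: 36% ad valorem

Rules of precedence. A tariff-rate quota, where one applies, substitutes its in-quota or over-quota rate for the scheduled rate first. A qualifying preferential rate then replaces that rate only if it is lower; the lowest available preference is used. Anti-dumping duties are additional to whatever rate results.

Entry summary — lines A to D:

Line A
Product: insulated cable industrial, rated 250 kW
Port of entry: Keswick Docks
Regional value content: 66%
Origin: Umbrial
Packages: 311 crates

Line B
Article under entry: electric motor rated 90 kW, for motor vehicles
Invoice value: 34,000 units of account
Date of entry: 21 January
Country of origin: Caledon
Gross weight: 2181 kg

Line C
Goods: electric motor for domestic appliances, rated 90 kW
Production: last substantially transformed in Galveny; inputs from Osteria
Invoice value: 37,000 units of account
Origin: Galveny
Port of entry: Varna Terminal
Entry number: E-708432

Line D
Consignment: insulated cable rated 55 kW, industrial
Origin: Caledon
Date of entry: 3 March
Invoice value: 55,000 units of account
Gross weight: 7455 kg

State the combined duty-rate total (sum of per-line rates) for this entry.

Line A: insulated cable → X.1; rated 250 kW → X.1.1; industrial → X.1.1.1. Scheduled 4%. Umbrial agreement on X.2.1.2: X.1.1.1 not covered. → 4%.
Line B: electric motor → X.4; rated 90 kW → X.4.1; for motor vehicles → X.4.1.2. Scheduled 7%. quota on X.4.1.2 exhausted → over-quota 11%. → 11%.
Line C: electric motor → X.4; rated 90 kW → X.4.1; for domestic appliances → X.4.1.1. Scheduled 32%. Galveny agreement on X.4: not wholly obtained. → 32%.
Line D: insulated cable → X.1; rated 55 kW → X.1.2; industrial → X.1.2.3. Scheduled 37%. No special measure applies. → 37%.
Sum: 4% + 11% + 32% + 37% = 84%.

84%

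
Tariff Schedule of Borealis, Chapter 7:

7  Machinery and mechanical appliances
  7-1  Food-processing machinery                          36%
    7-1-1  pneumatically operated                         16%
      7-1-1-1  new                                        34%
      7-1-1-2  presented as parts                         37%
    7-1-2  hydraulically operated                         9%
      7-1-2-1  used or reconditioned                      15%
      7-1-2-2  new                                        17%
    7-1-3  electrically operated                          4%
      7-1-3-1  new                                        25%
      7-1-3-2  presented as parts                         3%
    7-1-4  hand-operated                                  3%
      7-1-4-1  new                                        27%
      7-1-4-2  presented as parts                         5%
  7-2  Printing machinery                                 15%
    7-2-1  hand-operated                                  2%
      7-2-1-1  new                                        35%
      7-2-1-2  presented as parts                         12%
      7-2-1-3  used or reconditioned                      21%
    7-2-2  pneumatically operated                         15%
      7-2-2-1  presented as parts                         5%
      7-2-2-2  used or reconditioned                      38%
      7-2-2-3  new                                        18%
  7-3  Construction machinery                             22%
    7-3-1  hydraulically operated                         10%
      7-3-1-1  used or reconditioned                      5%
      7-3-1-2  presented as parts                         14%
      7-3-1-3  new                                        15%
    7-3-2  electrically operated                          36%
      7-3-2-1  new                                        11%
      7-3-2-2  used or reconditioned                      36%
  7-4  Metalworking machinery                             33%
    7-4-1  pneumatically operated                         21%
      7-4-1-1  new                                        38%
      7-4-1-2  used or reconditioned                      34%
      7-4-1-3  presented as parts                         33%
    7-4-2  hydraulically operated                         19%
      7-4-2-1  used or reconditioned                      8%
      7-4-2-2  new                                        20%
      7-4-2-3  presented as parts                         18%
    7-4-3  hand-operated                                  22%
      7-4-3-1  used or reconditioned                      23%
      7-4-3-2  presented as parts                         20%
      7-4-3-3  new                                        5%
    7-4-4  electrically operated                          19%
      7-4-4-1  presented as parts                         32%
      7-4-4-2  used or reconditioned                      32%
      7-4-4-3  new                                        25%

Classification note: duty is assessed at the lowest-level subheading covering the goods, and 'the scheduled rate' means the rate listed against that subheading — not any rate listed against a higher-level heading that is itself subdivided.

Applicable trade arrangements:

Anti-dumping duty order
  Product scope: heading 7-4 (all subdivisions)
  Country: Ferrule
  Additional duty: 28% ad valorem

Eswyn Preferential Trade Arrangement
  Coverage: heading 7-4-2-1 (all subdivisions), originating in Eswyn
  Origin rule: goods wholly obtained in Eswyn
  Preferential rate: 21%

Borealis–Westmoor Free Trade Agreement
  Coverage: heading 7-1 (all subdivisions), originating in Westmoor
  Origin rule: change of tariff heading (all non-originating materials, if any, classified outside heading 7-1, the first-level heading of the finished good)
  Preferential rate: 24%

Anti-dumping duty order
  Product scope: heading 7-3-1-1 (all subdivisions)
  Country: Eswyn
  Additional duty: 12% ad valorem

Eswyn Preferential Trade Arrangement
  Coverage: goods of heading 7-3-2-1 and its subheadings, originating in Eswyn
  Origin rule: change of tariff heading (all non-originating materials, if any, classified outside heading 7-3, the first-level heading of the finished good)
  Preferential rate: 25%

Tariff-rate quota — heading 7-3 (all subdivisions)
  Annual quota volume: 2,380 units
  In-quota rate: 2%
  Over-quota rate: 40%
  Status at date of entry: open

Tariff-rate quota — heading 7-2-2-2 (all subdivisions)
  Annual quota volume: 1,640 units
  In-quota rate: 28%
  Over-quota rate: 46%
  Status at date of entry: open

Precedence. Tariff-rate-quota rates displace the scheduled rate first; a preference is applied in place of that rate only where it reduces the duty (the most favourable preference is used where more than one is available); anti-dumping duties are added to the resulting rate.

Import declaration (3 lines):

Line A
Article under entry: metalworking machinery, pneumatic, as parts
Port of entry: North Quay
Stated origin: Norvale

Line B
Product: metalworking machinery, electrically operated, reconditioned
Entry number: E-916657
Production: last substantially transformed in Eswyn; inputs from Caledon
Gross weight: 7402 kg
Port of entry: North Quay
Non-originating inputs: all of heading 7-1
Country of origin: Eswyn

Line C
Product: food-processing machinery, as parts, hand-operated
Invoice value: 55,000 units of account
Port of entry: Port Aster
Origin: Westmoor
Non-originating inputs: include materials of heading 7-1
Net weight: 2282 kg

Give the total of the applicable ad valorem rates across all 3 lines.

Line A: metalworking → 7-4; pneumatic → 7-4-1; as parts → 7-4-1-3. Scheduled 33%. No special measure applies. → 33%.
Line B: metalworking → 7-4; electrically operated → 7-4-4; reconditioned → 7-4-4-2. Scheduled 32%. Eswyn agreement on 7-4-2-1: 7-4-4-2 not covered; Eswyn agreement on 7-3-2-1: 7-4-4-2 not covered. → 32%.
Line C: food-processing → 7-1; hand-operated → 7-1-4; as parts → 7-1-4-2. Scheduled 5%. Westmoor agreement on 7-1: CTH not met. → 5%.
Sum: 33% + 32% + 5% = 70%.

70%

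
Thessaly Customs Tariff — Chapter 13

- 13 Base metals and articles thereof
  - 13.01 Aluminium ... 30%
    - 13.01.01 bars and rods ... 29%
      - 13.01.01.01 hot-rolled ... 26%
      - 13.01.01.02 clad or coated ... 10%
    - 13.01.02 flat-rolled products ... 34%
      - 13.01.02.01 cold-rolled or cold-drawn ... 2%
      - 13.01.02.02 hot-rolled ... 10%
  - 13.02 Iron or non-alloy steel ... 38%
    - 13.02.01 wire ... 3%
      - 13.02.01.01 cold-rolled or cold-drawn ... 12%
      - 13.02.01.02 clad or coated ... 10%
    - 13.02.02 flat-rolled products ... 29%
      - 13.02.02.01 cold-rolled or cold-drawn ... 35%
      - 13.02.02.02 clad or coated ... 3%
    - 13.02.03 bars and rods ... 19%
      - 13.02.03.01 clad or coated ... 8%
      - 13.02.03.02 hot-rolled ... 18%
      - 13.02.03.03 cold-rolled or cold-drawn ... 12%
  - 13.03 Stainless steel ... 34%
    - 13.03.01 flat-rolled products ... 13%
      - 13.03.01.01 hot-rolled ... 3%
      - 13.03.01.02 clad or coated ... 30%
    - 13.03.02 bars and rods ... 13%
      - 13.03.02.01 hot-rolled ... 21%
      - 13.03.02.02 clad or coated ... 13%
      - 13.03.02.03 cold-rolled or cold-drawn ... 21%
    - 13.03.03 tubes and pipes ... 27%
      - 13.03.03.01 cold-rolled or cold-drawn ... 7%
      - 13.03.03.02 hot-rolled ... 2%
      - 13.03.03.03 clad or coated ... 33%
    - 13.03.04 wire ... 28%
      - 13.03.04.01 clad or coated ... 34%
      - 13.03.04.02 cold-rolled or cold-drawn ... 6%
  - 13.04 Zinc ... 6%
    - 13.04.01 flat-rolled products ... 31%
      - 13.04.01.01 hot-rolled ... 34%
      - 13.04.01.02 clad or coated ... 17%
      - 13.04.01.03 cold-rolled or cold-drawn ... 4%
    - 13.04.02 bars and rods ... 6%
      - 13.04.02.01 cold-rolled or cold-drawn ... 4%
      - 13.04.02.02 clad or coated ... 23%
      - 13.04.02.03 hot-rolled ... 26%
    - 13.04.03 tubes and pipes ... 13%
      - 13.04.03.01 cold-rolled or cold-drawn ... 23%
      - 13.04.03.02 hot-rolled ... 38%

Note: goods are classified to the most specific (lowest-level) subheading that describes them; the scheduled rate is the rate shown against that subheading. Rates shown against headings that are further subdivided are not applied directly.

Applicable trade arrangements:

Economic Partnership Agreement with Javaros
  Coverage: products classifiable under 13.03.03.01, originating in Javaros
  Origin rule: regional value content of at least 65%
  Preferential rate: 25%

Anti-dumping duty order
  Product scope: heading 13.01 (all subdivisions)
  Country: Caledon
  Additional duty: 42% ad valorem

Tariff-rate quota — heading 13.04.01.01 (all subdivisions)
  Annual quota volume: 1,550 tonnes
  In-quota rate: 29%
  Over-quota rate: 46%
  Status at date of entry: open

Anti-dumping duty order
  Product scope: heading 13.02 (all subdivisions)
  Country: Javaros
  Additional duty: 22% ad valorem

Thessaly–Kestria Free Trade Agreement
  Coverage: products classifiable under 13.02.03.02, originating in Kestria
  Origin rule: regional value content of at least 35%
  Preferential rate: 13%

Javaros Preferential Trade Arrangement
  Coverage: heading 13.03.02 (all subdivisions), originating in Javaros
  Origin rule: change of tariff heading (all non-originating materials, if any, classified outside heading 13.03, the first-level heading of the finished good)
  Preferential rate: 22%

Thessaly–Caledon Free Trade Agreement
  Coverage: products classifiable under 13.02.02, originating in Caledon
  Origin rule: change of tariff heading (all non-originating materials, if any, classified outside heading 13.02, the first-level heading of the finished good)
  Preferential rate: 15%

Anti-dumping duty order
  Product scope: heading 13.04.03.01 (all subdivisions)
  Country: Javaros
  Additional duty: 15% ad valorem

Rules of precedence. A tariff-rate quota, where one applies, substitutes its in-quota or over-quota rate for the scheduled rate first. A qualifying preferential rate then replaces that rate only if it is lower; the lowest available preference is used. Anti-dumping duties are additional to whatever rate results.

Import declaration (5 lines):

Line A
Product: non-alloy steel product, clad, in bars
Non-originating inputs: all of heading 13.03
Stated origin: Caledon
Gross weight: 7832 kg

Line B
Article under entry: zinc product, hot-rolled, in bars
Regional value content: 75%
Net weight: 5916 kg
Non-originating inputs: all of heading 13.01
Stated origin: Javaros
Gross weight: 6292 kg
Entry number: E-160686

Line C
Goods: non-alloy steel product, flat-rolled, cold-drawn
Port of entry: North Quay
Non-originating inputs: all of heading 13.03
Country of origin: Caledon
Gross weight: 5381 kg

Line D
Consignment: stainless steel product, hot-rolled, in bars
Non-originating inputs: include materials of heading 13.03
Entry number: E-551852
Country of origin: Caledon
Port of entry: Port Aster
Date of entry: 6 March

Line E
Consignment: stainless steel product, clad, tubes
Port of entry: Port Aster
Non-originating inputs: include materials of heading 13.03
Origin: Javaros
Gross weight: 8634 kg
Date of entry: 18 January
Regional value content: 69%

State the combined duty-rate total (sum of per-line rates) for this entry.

Line A: non-alloy steel → 13.02; in bars → 13.02.03; clad → 13.02.03.01. Scheduled 8%. Caledon agreement on 13.02.02: 13.02.03.01 not covered. → 8%.
Line B: zinc → 13.04; in bars → 13.04.02; hot-rolled → 13.04.02.03. Scheduled 26%. Javaros agreement on 13.03.03.01: 13.04.02.03 not covered; Javaros agreement on 13.03.02: 13.04.02.03 not covered. → 26%.
Line C: non-alloy steel → 13.02; flat-rolled → 13.02.02; cold-drawn → 13.02.02.01. Scheduled 35%. Caledon agreement on 13.02.02: CTH met → 15% available; preferential 15%. → 15%.
Line D: stainless steel → 13.03; in bars → 13.03.02; hot-rolled → 13.03.02.01. Scheduled 21%. Caledon agreement on 13.02.02: 13.03.02.01 not covered. → 21%.
Line E: stainless steel → 13.03; tubes → 13.03.03; clad → 13.03.03.03. Scheduled 33%. Javaros agreement on 13.03.03.01: 13.03.03.03 not covered; Javaros agreement on 13.03.02: 13.03.03.03 not covered. → 33%.
Sum: 8% + 26% + 15% + 21% + 33% = 103%.

103%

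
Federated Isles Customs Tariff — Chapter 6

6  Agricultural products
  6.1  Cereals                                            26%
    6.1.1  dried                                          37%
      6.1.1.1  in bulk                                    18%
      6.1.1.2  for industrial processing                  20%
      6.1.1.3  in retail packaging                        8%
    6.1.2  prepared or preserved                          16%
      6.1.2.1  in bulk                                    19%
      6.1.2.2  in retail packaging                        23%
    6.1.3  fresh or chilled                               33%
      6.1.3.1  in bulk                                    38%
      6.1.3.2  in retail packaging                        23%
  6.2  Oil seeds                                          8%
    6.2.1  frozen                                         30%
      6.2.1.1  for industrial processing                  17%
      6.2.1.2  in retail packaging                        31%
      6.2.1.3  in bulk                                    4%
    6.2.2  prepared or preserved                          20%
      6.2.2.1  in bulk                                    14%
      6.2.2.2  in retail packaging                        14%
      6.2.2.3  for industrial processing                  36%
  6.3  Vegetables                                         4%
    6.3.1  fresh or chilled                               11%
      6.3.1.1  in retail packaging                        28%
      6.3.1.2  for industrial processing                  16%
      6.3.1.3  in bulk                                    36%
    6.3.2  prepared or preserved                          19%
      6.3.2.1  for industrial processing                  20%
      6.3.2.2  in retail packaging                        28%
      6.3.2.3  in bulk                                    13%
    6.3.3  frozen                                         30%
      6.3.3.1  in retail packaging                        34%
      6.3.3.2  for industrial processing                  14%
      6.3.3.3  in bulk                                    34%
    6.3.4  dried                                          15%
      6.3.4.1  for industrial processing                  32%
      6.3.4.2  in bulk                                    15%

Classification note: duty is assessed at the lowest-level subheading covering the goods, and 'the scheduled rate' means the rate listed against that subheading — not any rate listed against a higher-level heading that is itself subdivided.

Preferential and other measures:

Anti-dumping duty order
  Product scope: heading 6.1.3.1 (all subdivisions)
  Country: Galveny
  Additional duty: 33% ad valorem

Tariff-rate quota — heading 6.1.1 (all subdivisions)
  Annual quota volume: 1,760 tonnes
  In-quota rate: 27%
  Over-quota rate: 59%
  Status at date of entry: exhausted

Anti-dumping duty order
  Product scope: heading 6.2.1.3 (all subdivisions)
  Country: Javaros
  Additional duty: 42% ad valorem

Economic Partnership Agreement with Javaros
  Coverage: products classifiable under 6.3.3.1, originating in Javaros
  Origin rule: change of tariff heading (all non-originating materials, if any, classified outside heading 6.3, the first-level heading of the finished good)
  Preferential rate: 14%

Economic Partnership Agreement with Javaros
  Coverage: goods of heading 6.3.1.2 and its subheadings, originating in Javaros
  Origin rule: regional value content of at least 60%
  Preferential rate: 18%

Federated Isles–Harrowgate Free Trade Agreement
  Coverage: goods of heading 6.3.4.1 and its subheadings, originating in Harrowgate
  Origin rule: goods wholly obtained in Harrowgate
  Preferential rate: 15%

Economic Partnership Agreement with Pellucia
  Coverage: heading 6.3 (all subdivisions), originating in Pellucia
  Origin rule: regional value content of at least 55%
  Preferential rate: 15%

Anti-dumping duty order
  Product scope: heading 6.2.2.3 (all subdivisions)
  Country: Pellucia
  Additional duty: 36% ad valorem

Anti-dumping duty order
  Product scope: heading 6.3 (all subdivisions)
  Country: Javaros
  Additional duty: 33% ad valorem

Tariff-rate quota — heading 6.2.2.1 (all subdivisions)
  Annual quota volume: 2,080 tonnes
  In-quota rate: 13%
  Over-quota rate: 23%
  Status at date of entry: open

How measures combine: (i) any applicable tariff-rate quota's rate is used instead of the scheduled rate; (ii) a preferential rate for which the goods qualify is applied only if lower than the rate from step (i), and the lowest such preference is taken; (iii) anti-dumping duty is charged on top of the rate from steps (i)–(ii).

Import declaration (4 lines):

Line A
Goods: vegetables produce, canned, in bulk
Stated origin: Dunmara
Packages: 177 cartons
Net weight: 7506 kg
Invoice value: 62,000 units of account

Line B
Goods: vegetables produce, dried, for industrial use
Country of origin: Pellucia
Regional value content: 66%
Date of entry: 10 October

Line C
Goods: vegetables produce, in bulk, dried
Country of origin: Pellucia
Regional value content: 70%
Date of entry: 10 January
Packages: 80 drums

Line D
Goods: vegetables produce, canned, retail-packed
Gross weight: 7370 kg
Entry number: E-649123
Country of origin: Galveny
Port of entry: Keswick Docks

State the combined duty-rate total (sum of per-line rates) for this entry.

Line A: vegetables → 6.3; canned → 6.3.2; in bulk → 6.3.2.3. Scheduled 13%. No special measure applies. → 13%.
Line B: vegetables → 6.3; dried → 6.3.4; for industrial use → 6.3.4.1. Scheduled 32%. Pellucia agreement on 6.3: RVC ≥ 55% → 15% available; preferential 15%. → 15%.
Line C: vegetables → 6.3; dried → 6.3.4; in bulk → 6.3.4.2. Scheduled 15%. Pellucia agreement on 6.3: RVC ≥ 55% → 15% available; preference 15% not lower than 15% → no reduction. → 15%.
Line D: vegetables → 6.3; canned → 6.3.2; retail-packed → 6.3.2.2. Scheduled 28%. No special measure applies. → 28%.
Sum: 13% + 15% + 15% + 28% = 71%.

71%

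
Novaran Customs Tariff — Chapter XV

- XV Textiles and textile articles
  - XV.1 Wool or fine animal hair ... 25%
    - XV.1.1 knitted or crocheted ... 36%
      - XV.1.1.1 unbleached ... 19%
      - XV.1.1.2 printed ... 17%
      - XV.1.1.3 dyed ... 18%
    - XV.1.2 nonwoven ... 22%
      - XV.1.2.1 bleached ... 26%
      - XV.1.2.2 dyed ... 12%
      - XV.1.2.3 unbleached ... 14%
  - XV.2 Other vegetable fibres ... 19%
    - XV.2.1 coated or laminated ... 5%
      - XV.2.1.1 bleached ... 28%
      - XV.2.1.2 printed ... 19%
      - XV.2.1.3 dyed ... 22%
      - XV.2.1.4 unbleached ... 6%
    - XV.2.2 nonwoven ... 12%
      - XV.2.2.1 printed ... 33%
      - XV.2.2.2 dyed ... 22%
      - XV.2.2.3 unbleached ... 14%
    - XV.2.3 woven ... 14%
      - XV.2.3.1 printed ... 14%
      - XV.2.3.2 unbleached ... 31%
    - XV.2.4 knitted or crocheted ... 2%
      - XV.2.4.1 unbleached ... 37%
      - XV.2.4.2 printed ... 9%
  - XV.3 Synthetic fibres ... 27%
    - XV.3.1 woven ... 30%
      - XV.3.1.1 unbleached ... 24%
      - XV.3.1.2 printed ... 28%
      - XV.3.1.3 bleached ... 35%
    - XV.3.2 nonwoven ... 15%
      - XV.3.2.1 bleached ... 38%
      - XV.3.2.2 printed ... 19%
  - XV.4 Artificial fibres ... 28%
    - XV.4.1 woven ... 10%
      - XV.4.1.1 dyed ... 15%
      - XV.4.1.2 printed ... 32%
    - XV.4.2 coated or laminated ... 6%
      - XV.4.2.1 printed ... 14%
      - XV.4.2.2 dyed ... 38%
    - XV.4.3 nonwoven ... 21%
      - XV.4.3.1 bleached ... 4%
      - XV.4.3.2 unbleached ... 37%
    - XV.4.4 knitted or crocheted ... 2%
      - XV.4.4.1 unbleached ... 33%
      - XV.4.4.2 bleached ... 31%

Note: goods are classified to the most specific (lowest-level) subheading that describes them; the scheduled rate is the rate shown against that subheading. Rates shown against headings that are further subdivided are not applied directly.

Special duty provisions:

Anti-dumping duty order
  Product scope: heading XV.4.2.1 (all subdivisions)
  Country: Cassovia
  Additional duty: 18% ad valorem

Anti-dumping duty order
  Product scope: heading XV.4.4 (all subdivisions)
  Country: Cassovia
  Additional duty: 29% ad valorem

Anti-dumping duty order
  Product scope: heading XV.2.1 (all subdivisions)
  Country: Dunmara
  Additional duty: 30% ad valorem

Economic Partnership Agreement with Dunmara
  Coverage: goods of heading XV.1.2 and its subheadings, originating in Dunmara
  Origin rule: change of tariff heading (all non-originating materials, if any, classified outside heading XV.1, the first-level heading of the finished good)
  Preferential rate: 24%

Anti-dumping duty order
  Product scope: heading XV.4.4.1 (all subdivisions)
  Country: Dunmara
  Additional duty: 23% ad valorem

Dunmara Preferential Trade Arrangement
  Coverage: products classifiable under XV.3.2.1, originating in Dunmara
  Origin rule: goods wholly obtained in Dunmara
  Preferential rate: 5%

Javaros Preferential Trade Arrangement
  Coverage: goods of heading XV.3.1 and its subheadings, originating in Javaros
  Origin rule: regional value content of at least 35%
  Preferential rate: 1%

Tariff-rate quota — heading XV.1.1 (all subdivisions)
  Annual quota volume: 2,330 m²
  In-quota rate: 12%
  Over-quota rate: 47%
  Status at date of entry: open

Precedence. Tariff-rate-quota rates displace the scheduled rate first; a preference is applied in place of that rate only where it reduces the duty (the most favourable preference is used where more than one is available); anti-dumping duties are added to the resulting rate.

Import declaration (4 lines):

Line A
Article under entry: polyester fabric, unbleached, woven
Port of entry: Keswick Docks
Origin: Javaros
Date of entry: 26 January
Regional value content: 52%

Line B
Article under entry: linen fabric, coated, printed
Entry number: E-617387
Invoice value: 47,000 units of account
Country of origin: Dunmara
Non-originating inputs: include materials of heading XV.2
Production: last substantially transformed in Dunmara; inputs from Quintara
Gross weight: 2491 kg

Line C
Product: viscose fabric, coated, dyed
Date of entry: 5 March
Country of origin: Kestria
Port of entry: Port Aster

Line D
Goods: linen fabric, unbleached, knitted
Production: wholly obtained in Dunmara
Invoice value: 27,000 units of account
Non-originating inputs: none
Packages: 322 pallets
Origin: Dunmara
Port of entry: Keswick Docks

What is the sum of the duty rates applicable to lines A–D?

125%

Line A: polyester → XV.3; woven → XV.3.1; unbleached → XV.3.1.1. Scheduled 24%. Javaros agreement on XV.3.1: RVC ≥ 35% → 1% available; preferential 1%. → 1%.
Line B: linen → XV.2; coated → XV.2.1; printed → XV.2.1.2. Scheduled 19%. Dunmara agreement on XV.1.2: XV.2.1.2 not covered; Dunmara agreement on XV.3.2.1: XV.2.1.2 not covered; anti-dumping (Dunmara, XV.2.1): +30%; total 19% + 30% = 49%. → 49%.
Line C: viscose → XV.4; coated → XV.4.2; dyed → XV.4.2.2. Scheduled 38%. No special measure applies. → 38%.
Line D: linen → XV.2; knitted → XV.2.4; unbleached → XV.2.4.1. Scheduled 37%. Dunmara agreement on XV.1.2: XV.2.4.1 not covered; Dunmara agreement on XV.3.2.1: XV.2.4.1 not covered. → 37%.
Sum: 1% + 49% + 38% + 37% = 125%.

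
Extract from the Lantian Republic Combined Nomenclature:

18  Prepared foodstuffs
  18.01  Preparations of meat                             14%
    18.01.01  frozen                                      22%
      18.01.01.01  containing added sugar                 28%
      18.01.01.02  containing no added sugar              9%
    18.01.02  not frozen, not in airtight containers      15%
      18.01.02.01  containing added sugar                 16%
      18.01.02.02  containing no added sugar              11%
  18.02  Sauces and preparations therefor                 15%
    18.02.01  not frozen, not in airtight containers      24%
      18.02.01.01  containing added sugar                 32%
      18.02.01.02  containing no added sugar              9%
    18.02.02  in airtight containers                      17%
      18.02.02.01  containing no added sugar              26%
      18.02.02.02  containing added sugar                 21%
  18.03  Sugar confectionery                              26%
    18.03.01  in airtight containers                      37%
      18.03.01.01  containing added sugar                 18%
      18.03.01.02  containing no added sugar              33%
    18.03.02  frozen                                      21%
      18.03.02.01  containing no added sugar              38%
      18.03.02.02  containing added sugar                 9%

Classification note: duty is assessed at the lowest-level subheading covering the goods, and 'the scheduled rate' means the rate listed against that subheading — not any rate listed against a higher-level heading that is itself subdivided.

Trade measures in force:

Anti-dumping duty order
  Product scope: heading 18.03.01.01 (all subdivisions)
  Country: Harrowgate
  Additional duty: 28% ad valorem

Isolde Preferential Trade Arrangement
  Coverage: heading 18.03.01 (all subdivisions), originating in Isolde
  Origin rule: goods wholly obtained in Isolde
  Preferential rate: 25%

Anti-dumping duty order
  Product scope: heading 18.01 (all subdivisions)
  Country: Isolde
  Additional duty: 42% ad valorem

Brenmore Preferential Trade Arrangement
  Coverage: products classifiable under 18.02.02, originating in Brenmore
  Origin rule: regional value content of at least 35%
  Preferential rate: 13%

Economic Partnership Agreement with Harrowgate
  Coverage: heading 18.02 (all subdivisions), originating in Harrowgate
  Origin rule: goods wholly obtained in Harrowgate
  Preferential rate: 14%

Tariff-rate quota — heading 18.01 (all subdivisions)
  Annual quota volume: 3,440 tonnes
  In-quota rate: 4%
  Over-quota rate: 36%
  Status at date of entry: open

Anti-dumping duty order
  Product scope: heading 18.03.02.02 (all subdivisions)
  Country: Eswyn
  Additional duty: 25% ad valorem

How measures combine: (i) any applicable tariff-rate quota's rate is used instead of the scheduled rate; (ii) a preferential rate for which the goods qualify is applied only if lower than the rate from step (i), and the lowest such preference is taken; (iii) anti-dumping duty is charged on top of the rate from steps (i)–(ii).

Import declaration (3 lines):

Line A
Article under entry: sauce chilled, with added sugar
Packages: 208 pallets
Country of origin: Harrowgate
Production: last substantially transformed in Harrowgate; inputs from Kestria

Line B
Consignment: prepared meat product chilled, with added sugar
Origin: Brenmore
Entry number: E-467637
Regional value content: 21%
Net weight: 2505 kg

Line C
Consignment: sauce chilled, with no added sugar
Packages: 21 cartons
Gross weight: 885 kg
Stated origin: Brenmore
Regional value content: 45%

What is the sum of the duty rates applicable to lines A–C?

45%

Line A: sauce → 18.02; chilled → 18.02.01; with added sugar → 18.02.01.01. Scheduled 32%. Harrowgate agreement on 18.02: not wholly obtained. → 32%.
Line B: prepared meat product → 18.01; chilled → 18.01.02; with added sugar → 18.01.02.01. Scheduled 16%. quota on 18.01 open → in-quota 4%; Brenmore agreement on 18.02.02: 18.01.02.01 not covered. → 4%.
Line C: sauce → 18.02; chilled → 18.02.01; with no added sugar → 18.02.01.02. Scheduled 9%. Brenmore agreement on 18.02.02: 18.02.01.02 not covered. → 9%.
Sum: 32% + 4% + 9% = 45%.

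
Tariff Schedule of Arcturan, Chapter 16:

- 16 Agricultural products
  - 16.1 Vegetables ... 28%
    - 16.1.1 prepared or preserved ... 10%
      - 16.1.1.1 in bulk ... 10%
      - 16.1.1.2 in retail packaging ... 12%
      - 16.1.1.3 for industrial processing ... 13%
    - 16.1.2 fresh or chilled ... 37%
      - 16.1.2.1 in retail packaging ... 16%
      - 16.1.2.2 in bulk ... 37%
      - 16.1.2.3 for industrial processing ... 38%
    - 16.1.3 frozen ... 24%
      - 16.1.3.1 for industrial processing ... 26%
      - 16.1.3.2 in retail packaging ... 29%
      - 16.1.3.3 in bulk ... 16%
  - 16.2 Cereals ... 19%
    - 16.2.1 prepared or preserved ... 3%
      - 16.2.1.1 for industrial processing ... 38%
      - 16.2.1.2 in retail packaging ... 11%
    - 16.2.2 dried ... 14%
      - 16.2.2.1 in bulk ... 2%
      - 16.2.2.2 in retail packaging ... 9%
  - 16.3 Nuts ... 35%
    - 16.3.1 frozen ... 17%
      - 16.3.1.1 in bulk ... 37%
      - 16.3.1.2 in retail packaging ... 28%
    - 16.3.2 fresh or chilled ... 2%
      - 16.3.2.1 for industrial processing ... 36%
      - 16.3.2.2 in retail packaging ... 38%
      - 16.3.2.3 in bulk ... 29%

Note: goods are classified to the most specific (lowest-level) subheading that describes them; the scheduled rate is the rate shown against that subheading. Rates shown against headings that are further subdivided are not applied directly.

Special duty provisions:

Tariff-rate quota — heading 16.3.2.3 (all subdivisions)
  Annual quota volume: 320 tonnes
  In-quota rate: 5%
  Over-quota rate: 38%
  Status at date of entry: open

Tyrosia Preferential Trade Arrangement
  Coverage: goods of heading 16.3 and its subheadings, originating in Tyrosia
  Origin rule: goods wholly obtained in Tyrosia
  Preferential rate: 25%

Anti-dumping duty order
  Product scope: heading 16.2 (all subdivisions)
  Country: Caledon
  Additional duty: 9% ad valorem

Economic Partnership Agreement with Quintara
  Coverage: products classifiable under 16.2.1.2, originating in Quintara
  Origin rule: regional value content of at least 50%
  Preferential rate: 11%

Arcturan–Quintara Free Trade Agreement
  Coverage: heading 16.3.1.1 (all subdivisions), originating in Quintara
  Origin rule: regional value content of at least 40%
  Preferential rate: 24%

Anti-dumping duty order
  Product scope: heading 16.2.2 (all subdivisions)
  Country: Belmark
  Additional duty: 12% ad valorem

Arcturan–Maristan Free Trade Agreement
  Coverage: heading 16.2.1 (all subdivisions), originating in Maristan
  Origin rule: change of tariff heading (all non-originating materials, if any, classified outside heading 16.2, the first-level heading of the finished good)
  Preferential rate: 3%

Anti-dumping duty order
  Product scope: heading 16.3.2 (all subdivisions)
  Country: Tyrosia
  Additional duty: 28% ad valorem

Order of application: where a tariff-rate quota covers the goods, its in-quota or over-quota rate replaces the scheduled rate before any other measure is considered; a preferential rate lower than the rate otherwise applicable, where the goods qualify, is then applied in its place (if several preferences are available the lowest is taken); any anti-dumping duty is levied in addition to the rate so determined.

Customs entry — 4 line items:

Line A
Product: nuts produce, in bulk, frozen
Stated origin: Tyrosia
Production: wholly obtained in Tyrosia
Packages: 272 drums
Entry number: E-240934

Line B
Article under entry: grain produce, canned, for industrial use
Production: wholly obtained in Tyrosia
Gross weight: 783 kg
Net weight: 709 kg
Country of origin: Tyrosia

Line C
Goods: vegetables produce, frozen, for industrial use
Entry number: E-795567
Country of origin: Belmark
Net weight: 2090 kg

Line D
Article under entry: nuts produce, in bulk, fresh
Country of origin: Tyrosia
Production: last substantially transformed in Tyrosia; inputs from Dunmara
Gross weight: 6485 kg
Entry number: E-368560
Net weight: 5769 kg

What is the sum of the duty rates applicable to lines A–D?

122%

Line A: nuts → 16.3; frozen → 16.3.1; in bulk → 16.3.1.1. Scheduled 37%. Tyrosia agreement on 16.3: wholly obtained → 25% available; preferential 25%. → 25%.
Line B: grain → 16.2; canned → 16.2.1; for industrial use → 16.2.1.1. Scheduled 38%. Tyrosia agreement on 16.3: 16.2.1.1 not covered. → 38%.
Line C: vegetables → 16.1; frozen → 16.1.3; for industrial use → 16.1.3.1. Scheduled 26%. No special measure applies. → 26%.
Line D: nuts → 16.3; fresh → 16.3.2; in bulk → 16.3.2.3. Scheduled 29%. quota on 16.3.2.3 open → in-quota 5%; Tyrosia agreement on 16.3: not wholly obtained; anti-dumping (Tyrosia, 16.3.2): +28%; total 5% + 28% = 33%. → 33%.
Sum: 25% + 38% + 26% + 33% = 122%.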